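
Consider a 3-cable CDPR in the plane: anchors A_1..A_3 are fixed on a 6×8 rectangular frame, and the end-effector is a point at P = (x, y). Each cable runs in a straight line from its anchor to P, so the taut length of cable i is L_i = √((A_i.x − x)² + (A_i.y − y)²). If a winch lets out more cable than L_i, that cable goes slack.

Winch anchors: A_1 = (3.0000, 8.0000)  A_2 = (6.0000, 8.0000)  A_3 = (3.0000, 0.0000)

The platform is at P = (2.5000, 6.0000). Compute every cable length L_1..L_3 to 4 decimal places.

(2.0616, 4.0311, 6.0208)

L_1: Δ = A_1−P = (0.5000, 2.0000) → ‖Δ‖ = √4.2500 = 2.0616
L_2: Δ = A_2−P = (3.5000, 2.0000) → ‖Δ‖ = √16.2500 = 4.0311
L_3: Δ = A_3−P = (0.5000, -6.0000) → ‖Δ‖ = √36.2500 = 6.0208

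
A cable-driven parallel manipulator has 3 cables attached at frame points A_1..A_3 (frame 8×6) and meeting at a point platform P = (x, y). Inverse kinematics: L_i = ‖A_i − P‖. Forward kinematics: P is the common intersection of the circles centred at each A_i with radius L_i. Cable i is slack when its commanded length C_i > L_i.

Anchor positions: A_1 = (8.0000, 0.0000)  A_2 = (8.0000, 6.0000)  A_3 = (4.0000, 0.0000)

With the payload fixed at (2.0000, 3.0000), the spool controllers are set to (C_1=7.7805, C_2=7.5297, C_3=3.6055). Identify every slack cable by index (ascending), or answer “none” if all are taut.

cable 1: L_1 = ‖A_1−P‖ = 6.7082;  C_1 = 7.7805 → slack
cable 2: L_2 = ‖A_2−P‖ = 6.7082;  C_2 = 7.5297 → slack
cable 3: L_3 = ‖A_3−P‖ = 3.6056;  C_3 = 3.6055 → taut

1, 2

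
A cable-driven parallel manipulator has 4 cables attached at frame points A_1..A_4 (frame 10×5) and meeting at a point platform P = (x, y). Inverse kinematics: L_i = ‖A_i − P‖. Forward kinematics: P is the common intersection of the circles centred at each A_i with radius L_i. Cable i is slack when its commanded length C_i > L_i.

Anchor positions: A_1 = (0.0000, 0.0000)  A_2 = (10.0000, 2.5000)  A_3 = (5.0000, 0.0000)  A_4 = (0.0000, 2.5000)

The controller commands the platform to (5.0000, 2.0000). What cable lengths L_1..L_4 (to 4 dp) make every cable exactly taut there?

L_1 = √((0.0000−5.0000)² + (0.0000−2.0000)²) = 5.3852
L_2 = √((10.0000−5.0000)² + (2.5000−2.0000)²) = 5.0249
L_3 = √((5.0000−5.0000)² + (0.0000−2.0000)²) = 2.0000
L_4 = √((0.0000−5.0000)² + (2.5000−2.0000)²) = 5.0249

(5.3852, 5.0249, 2.0000, 5.0249)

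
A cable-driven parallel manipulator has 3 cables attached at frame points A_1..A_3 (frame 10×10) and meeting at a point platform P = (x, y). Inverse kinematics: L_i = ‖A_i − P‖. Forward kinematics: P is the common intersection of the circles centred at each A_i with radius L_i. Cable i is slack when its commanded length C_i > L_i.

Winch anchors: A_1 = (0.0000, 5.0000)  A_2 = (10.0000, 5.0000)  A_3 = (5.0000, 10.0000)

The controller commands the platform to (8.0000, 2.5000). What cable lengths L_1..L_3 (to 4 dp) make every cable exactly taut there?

L_1: Δ = A_1−P = (-8.0000, 2.5000) → ‖Δ‖ = √70.2500 = 8.3815
L_2: Δ = A_2−P = (2.0000, 2.5000) → ‖Δ‖ = √10.2500 = 3.2016
L_3: Δ = A_3−P = (-3.0000, 7.5000) → ‖Δ‖ = √65.2500 = 8.0777

(8.3815, 3.2016, 8.0777)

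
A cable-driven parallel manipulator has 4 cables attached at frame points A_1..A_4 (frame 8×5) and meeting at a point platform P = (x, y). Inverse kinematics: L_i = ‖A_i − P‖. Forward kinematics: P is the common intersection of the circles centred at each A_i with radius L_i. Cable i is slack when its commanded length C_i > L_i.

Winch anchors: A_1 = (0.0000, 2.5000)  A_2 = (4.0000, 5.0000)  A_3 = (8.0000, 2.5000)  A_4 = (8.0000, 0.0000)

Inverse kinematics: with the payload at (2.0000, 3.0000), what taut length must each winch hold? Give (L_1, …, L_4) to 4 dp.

L_1 = √((0.0000−2.0000)² + (2.5000−3.0000)²) = 2.0616
L_2 = √((4.0000−2.0000)² + (5.0000−3.0000)²) = 2.8284
L_3 = √((8.0000−2.0000)² + (2.5000−3.0000)²) = 6.0208
L_4 = √((8.0000−2.0000)² + (0.0000−3.0000)²) = 6.7082

(2.0616, 2.8284, 6.0208, 6.7082)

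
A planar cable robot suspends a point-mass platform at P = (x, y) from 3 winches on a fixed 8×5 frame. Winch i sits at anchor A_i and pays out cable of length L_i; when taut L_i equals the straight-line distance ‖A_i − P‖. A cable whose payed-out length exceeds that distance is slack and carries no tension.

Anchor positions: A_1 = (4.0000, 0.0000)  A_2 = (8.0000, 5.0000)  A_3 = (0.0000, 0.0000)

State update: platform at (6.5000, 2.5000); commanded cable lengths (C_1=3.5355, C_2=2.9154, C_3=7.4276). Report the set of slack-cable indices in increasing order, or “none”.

i=1: geometric 3.5355 vs commanded 3.5355 ⇒ taut
i=2: geometric 2.9155 vs commanded 2.9154 ⇒ taut
i=3: geometric 6.9642 vs commanded 7.4276 ⇒ slack

3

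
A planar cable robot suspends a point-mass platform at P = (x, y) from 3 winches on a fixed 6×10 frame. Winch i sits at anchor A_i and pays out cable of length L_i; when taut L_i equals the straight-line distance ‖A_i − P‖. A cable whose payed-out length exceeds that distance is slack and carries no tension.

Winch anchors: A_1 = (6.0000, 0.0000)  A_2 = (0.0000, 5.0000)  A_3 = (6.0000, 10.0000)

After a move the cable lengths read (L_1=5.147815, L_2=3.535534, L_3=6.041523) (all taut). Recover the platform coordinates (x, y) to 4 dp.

each cable: (A_i−P)·(A_i−P) = L_i²; let q_i = ‖A_i‖²−L_i²
q_1 = 36.0000+0.0000−26.5000 = 9.5000
row 1: 12.0000x − 10.0000y = -3.0000  (q_2=12.5000)
row 2: 0.0000x − 20.0000y = -90.0000  (q_3=99.5000)
Cramer on rows 1–2 → x = 3.5000, y = 4.5000

(3.5000, 4.5000)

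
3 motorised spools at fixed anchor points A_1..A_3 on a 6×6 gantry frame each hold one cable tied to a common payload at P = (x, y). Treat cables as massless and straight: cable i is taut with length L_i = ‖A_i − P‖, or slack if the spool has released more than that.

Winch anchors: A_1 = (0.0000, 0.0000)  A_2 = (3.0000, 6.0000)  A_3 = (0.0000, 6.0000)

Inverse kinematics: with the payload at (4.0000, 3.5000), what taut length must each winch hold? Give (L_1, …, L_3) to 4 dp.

(5.3151, 2.6926, 4.7170)

L_1 = √((0.0000−4.0000)² + (0.0000−3.5000)²) = 5.3151
L_2 = √((3.0000−4.0000)² + (6.0000−3.5000)²) = 2.6926
L_3 = √((0.0000−4.0000)² + (6.0000−3.5000)²) = 4.7170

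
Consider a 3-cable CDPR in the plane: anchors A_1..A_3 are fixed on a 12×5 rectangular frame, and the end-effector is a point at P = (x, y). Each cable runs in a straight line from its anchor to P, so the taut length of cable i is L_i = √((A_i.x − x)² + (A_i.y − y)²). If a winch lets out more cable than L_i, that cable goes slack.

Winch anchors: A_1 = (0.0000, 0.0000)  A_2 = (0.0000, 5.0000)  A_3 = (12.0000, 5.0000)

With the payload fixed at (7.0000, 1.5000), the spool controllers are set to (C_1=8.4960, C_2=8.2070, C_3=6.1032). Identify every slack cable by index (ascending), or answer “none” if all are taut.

i=1: geometric 7.1589 vs commanded 8.4960 ⇒ slack
i=2: geometric 7.8262 vs commanded 8.2070 ⇒ slack
i=3: geometric 6.1033 vs commanded 6.1032 ⇒ taut

1, 2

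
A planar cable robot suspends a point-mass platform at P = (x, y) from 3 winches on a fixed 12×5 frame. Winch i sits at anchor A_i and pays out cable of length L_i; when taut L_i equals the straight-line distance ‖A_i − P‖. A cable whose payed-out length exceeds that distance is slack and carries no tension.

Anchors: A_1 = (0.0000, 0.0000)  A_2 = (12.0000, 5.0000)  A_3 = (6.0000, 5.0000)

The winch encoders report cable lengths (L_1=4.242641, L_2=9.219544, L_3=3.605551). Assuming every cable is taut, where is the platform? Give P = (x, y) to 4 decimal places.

circle eqns → linear via eq_j − eq_1; set c_j = A_j·A_j − L_j²
c_1 = 0.0000+0.0000−18.0000 = -18.0000
-24.0000·x − 10.0000·y = c_1−c_2 = -102.0000
-12.0000·x − 10.0000·y = c_1−c_3 = -66.0000
solve first two rows → x=3.0000, y=3.0000

(3.0000, 3.0000)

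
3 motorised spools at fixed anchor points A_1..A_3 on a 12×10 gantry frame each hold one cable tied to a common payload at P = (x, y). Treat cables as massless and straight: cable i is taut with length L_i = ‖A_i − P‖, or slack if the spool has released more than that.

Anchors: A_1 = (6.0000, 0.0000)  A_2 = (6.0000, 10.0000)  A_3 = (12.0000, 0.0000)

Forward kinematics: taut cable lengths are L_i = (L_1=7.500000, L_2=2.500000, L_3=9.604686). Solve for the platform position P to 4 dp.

(6.0000, 7.5000)

each cable: (A_i−P)·(A_i−P) = L_i²; let q_i = ‖A_i‖²−L_i²
q_1 = 36.0000+0.0000−56.2500 = -20.2500
row 1: 0.0000x − 20.0000y = -150.0000  (q_2=129.7500)
row 2: -12.0000x + 0.0000y = -72.0000  (q_3=51.7500)
Cramer on rows 1–2 → x = 6.0000, y = 7.5000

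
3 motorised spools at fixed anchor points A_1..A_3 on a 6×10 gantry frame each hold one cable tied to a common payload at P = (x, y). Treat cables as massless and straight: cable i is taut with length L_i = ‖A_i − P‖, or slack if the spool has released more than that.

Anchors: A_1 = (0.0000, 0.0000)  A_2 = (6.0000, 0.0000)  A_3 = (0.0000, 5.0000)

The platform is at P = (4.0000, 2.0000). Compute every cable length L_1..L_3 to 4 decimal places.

(4.4721, 2.8284, 5.0000)

cable 1: Δx=-4.0000, Δy=-2.0000; L_1 = √(Δx²+Δy²) = 4.4721
cable 2: Δx=2.0000, Δy=-2.0000; L_2 = √(Δx²+Δy²) = 2.8284
cable 3: Δx=-4.0000, Δy=3.0000; L_3 = √(Δx²+Δy²) = 5.0000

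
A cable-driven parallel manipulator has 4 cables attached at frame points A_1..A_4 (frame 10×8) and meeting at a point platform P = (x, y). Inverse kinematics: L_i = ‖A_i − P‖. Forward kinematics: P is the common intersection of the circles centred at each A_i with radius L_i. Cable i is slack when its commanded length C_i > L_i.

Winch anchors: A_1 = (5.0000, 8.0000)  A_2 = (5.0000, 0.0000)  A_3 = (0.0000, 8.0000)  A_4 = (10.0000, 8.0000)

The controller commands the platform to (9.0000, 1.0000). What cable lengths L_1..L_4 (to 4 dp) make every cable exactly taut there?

(8.0623, 4.1231, 11.4018, 7.0711)

L_1 = √((5.0000−9.0000)² + (8.0000−1.0000)²) = 8.0623
L_2 = √((5.0000−9.0000)² + (0.0000−1.0000)²) = 4.1231
L_3 = √((0.0000−9.0000)² + (8.0000−1.0000)²) = 11.4018
L_4 = √((10.0000−9.0000)² + (8.0000−1.0000)²) = 7.0711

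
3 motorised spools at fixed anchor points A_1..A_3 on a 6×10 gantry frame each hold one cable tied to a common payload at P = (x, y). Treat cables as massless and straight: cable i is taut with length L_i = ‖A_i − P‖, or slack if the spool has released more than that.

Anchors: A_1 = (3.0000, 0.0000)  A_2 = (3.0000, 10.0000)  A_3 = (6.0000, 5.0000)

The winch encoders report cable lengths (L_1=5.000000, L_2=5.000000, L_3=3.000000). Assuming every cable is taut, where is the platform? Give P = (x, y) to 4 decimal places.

expand ‖A_i−P‖²=L_i² and subtract eq 1 (c_i ≔ ‖A_i‖²−L_i²)
c_1 = 9.0000+0.0000−25.0000 = -16.0000
eq1−eq2 → [0.0000  -20.0000]·P = -100.0000
eq1−eq3 → [-6.0000  -10.0000]·P = -68.0000
2×2 solve → P = (3.0000, 5.0000)

(3.0000, 5.0000)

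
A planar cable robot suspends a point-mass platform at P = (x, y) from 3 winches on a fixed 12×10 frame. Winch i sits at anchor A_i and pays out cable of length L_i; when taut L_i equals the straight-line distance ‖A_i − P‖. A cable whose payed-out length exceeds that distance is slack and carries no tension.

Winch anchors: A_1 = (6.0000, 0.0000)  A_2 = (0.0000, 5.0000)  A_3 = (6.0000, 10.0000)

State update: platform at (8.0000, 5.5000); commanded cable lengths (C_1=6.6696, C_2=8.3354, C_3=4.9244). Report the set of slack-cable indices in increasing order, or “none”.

cable 1: √((-2.0000)²+(-5.5000)²)=5.8523, C_1=6.6696: slack
cable 2: √((-8.0000)²+(-0.5000)²)=8.0156, C_2=8.3354: slack
cable 3: √((-2.0000)²+(4.5000)²)=4.9244, C_3=4.9244: taut

1, 2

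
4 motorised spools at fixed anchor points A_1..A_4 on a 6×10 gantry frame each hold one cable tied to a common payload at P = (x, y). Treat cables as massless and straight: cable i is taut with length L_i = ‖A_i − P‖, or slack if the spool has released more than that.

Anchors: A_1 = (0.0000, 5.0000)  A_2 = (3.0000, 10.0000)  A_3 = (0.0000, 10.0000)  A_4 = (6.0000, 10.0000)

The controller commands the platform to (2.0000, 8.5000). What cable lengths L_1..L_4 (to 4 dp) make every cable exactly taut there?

(4.0311, 1.8028, 2.5000, 4.2720)

cable 1: Δx=-2.0000, Δy=-3.5000; L_1 = √(Δx²+Δy²) = 4.0311
cable 2: Δx=1.0000, Δy=1.5000; L_2 = √(Δx²+Δy²) = 1.8028
cable 3: Δx=-2.0000, Δy=1.5000; L_3 = √(Δx²+Δy²) = 2.5000
cable 4: Δx=4.0000, Δy=1.5000; L_4 = √(Δx²+Δy²) = 4.2720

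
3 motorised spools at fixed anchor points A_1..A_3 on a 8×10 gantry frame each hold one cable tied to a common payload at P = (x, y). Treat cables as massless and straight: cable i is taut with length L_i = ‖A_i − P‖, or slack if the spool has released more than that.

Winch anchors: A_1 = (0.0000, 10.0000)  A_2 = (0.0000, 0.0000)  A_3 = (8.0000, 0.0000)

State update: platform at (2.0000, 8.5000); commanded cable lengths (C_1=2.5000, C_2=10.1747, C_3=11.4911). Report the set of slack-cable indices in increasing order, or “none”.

i=1: geometric 2.5000 vs commanded 2.5000 ⇒ taut
i=2: geometric 8.7321 vs commanded 10.1747 ⇒ slack
i=3: geometric 10.4043 vs commanded 11.4911 ⇒ slack

2, 3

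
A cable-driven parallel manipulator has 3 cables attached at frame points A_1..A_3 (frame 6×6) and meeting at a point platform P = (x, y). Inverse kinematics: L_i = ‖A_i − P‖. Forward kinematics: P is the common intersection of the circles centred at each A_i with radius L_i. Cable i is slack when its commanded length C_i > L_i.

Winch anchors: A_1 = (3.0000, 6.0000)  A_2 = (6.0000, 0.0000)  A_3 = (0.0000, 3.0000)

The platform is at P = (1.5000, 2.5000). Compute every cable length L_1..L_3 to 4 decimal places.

L_1: Δ = A_1−P = (1.5000, 3.5000) → ‖Δ‖ = √14.5000 = 3.8079
L_2: Δ = A_2−P = (4.5000, -2.5000) → ‖Δ‖ = √26.5000 = 5.1478
L_3: Δ = A_3−P = (-1.5000, 0.5000) → ‖Δ‖ = √2.5000 = 1.5811

(3.8079, 5.1478, 1.5811)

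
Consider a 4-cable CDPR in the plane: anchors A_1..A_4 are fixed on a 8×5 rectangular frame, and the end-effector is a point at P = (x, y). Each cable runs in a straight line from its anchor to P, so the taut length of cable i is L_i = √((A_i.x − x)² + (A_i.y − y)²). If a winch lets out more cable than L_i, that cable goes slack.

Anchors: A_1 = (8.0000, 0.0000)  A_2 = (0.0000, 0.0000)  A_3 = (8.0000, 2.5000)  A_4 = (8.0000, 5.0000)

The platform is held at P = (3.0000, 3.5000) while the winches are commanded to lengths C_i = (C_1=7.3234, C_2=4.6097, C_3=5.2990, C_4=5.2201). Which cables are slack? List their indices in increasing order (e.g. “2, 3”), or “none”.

i=1: geometric 6.1033 vs commanded 7.3234 ⇒ slack
i=2: geometric 4.6098 vs commanded 4.6097 ⇒ taut
i=3: geometric 5.0990 vs commanded 5.2990 ⇒ slack
i=4: geometric 5.2202 vs commanded 5.2201 ⇒ taut

1, 3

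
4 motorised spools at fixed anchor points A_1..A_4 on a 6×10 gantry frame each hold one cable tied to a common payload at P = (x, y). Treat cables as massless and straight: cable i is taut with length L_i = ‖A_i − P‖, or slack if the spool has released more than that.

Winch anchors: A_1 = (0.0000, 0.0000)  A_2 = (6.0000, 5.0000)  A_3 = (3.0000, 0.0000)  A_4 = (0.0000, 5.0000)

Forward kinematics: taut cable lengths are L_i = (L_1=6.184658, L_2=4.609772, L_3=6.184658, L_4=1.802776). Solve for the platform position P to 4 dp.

circle eqns → linear via eq_j − eq_1; set c_j = A_j·A_j − L_j²
c_1 = 0.0000+0.0000−38.2500 = -38.2500
-12.0000·x − 10.0000·y = c_1−c_2 = -78.0000
-6.0000·x + 0.0000·y = c_1−c_3 = -9.0000
0.0000·x − 10.0000·y = c_1−c_4 = -60.0000
solve first two rows → x=1.5000, y=6.0000
check cable 4: ‖A_4−P‖² = 3.2500 ≈ L_4² = 3.2500 ✓

(1.5000, 6.0000)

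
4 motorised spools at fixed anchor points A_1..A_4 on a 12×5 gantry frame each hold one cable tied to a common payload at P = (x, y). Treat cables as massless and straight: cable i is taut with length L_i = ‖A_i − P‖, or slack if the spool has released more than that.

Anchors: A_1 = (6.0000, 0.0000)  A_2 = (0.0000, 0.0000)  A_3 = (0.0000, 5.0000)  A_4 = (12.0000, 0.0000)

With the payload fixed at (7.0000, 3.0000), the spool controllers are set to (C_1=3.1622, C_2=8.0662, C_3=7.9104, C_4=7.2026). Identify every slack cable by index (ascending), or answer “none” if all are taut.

2, 3, 4

i=1: geometric 3.1623 vs commanded 3.1622 ⇒ taut
i=2: geometric 7.6158 vs commanded 8.0662 ⇒ slack
i=3: geometric 7.2801 vs commanded 7.9104 ⇒ slack
i=4: geometric 5.8310 vs commanded 7.2026 ⇒ slack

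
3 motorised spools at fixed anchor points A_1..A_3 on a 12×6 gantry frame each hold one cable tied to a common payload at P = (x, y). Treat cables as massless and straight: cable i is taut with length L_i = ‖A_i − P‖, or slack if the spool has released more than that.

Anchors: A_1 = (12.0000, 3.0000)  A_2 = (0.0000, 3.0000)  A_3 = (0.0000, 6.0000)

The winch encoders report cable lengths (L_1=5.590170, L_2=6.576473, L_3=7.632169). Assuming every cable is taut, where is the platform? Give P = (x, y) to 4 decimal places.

expand ‖A_i−P‖²=L_i² and subtract eq 1 (c_i ≔ ‖A_i‖²−L_i²)
c_1 = 144.0000+9.0000−31.2500 = 121.7500
eq1−eq2 → [24.0000  0.0000]·P = 156.0000
eq1−eq3 → [24.0000  -6.0000]·P = 144.0000
2×2 solve → P = (6.5000, 2.0000)

(6.5000, 2.0000)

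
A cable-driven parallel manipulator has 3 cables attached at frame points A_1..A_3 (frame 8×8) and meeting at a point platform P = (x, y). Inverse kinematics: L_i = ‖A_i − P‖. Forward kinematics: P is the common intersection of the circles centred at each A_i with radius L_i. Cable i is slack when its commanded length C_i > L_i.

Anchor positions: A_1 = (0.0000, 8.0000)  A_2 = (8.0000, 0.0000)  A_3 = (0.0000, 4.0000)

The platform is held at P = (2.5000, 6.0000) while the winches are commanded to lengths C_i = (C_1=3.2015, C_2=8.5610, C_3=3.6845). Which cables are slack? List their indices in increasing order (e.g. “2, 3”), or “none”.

2, 3

cable 1: L_1 = ‖A_1−P‖ = 3.2016;  C_1 = 3.2015 → taut
cable 2: L_2 = ‖A_2−P‖ = 8.1394;  C_2 = 8.5610 → slack
cable 3: L_3 = ‖A_3−P‖ = 3.2016;  C_3 = 3.6845 → slack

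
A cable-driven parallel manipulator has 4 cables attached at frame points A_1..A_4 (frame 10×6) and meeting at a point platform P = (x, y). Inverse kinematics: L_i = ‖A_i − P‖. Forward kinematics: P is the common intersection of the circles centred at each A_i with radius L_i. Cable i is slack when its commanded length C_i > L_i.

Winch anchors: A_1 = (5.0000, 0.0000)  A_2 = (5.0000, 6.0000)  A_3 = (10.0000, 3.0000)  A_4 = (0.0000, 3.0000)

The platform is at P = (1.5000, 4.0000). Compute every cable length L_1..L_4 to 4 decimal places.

(5.3151, 4.0311, 8.5586, 1.8028)

L_1: Δ = A_1−P = (3.5000, -4.0000) → ‖Δ‖ = √28.2500 = 5.3151
L_2: Δ = A_2−P = (3.5000, 2.0000) → ‖Δ‖ = √16.2500 = 4.0311
L_3: Δ = A_3−P = (8.5000, -1.0000) → ‖Δ‖ = √73.2500 = 8.5586
L_4: Δ = A_4−P = (-1.5000, -1.0000) → ‖Δ‖ = √3.2500 = 1.8028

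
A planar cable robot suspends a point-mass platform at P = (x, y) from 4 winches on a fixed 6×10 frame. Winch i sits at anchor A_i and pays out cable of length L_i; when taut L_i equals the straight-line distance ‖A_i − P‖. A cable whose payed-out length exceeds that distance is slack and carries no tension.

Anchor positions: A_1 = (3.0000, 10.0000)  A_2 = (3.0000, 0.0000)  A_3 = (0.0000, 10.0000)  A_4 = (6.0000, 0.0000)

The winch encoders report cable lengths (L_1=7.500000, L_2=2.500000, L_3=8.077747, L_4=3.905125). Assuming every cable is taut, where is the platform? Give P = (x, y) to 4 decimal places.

each cable: (A_i−P)·(A_i−P) = L_i²; let c_i = ‖A_i‖²−L_i²
c_1 = 9.0000+100.0000−56.2500 = 52.7500
row 1: 0.0000x + 20.0000y = 50.0000  (c_2=2.7500)
row 2: 6.0000x + 0.0000y = 18.0000  (c_3=34.7500)
row 3: -6.0000x + 20.0000y = 32.0000  (c_4=20.7500)
Cramer on rows 1–2 → x = 3.0000, y = 2.5000
check cable 4: ‖A_4−P‖² = 15.2500 ≈ L_4² = 15.2500 ✓

(3.0000, 2.5000)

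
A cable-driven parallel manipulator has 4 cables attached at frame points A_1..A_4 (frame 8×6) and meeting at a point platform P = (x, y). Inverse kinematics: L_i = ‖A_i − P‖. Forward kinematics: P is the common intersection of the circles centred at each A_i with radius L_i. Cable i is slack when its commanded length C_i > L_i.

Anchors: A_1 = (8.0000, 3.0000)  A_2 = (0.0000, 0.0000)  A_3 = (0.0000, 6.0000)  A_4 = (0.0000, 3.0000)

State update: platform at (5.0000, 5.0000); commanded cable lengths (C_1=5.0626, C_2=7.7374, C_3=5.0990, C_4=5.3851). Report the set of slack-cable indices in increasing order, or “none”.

i=1: geometric 3.6056 vs commanded 5.0626 ⇒ slack
i=2: geometric 7.0711 vs commanded 7.7374 ⇒ slack
i=3: geometric 5.0990 vs commanded 5.0990 ⇒ taut
i=4: geometric 5.3852 vs commanded 5.3851 ⇒ taut

1, 2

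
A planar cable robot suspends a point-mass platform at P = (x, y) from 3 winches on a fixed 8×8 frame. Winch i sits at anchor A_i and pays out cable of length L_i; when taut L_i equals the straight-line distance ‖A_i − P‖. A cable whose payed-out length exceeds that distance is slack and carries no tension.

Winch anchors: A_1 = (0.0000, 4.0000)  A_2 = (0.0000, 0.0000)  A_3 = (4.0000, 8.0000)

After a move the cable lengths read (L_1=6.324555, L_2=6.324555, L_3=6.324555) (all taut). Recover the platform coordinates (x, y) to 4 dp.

(6.0000, 2.0000)

expand ‖A_i−P‖²=L_i² and subtract eq 1 (c_i ≔ ‖A_i‖²−L_i²)
c_1 = 0.0000+16.0000−40.0000 = -24.0000
eq1−eq2 → [0.0000  8.0000]·P = 16.0000
eq1−eq3 → [-8.0000  -8.0000]·P = -64.0000
2×2 solve → P = (6.0000, 2.0000)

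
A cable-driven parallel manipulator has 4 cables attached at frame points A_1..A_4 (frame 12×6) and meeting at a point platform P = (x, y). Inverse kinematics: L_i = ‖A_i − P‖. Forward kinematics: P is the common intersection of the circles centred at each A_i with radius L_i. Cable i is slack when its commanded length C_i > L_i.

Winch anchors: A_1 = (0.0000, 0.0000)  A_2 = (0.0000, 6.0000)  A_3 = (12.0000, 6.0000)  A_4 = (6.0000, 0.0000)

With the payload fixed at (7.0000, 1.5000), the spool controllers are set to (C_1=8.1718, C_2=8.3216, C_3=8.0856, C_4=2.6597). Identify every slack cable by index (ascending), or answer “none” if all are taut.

1, 3, 4

cable 1: √((-7.0000)²+(-1.5000)²)=7.1589, C_1=8.1718: slack
cable 2: √((-7.0000)²+(4.5000)²)=8.3217, C_2=8.3216: taut
cable 3: √((5.0000)²+(4.5000)²)=6.7268, C_3=8.0856: slack
cable 4: √((-1.0000)²+(-1.5000)²)=1.8028, C_4=2.6597: slack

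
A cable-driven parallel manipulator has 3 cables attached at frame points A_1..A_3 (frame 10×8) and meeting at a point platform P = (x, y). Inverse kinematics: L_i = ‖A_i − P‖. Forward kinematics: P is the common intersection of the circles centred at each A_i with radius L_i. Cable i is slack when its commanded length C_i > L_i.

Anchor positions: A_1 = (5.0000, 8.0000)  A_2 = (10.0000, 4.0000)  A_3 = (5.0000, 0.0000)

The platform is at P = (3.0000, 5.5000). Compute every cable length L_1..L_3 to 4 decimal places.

(3.2016, 7.1589, 5.8523)

L_1 = √((5.0000−3.0000)² + (8.0000−5.5000)²) = 3.2016
L_2 = √((10.0000−3.0000)² + (4.0000−5.5000)²) = 7.1589
L_3 = √((5.0000−3.0000)² + (0.0000−5.5000)²) = 5.8523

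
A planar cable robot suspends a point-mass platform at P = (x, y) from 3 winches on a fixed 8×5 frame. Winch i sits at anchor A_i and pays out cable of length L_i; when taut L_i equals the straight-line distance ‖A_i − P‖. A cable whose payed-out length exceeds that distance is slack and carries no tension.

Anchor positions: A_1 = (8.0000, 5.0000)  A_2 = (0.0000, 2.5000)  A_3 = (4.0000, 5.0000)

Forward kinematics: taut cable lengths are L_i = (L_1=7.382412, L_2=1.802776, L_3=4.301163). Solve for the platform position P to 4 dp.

expand ‖A_i−P‖²=L_i² and subtract eq 1 (c_i ≔ ‖A_i‖²−L_i²)
c_1 = 64.0000+25.0000−54.5000 = 34.5000
eq1−eq2 → [16.0000  5.0000]·P = 31.5000
eq1−eq3 → [8.0000  0.0000]·P = 12.0000
2×2 solve → P = (1.5000, 1.5000)

(1.5000, 1.5000)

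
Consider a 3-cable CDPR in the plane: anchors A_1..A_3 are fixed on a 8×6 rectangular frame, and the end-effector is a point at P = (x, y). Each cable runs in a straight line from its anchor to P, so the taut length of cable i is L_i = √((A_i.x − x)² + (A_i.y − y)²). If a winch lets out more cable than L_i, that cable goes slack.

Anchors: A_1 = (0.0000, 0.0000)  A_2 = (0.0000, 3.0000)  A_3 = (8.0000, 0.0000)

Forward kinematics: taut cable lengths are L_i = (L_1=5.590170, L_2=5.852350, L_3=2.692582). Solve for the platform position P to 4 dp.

(5.5000, 1.0000)

each cable: (A_i−P)·(A_i−P) = L_i²; let c_i = ‖A_i‖²−L_i²
c_1 = 0.0000+0.0000−31.2500 = -31.2500
row 1: 0.0000x − 6.0000y = -6.0000  (c_2=-25.2500)
row 2: -16.0000x + 0.0000y = -88.0000  (c_3=56.7500)
Cramer on rows 1–2 → x = 5.5000, y = 1.0000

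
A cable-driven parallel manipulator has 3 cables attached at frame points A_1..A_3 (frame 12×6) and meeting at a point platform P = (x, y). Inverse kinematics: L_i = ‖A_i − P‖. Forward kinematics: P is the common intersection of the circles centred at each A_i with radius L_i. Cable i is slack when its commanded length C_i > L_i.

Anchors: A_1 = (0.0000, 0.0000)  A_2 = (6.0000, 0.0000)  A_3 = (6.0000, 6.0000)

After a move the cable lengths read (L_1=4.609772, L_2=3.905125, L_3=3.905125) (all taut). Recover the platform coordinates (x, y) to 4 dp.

(3.5000, 3.0000)

each cable: (A_i−P)·(A_i−P) = L_i²; let c_i = ‖A_i‖²−L_i²
c_1 = 0.0000+0.0000−21.2500 = -21.2500
row 1: -12.0000x + 0.0000y = -42.0000  (c_2=20.7500)
row 2: -12.0000x − 12.0000y = -78.0000  (c_3=56.7500)
Cramer on rows 1–2 → x = 3.5000, y = 3.0000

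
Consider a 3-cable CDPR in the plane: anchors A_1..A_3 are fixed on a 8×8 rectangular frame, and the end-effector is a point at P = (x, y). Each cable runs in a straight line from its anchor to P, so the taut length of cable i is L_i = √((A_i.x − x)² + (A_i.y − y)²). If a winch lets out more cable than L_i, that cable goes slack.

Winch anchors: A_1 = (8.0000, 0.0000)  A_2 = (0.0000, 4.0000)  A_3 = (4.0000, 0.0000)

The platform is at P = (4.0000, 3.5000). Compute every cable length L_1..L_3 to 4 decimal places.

(5.3151, 4.0311, 3.5000)

L_1: Δ = A_1−P = (4.0000, -3.5000) → ‖Δ‖ = √28.2500 = 5.3151
L_2: Δ = A_2−P = (-4.0000, 0.5000) → ‖Δ‖ = √16.2500 = 4.0311
L_3: Δ = A_3−P = (0.0000, -3.5000) → ‖Δ‖ = √12.2500 = 3.5000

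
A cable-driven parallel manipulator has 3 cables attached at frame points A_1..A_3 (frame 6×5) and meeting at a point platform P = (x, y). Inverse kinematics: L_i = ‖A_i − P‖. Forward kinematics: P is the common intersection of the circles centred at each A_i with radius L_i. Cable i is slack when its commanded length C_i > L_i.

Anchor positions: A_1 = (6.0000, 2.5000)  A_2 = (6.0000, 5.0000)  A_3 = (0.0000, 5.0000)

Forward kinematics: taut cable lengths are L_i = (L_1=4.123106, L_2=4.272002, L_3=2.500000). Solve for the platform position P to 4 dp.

(2.0000, 3.5000)

expand ‖A_i−P‖²=L_i² and subtract eq 1 (c_i ≔ ‖A_i‖²−L_i²)
c_1 = 36.0000+6.2500−17.0000 = 25.2500
eq1−eq2 → [0.0000  -5.0000]·P = -17.5000
eq1−eq3 → [12.0000  -5.0000]·P = 6.5000
2×2 solve → P = (2.0000, 3.5000)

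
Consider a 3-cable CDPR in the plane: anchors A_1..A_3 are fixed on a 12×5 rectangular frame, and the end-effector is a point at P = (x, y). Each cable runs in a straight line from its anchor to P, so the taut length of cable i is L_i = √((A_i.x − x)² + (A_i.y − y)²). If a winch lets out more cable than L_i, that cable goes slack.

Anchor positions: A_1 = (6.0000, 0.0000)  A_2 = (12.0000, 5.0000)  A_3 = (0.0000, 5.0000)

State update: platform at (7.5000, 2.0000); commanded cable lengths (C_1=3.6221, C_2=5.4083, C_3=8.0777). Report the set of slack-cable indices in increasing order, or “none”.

1

cable 1: L_1 = ‖A_1−P‖ = 2.5000;  C_1 = 3.6221 → slack
cable 2: L_2 = ‖A_2−P‖ = 5.4083;  C_2 = 5.4083 → taut
cable 3: L_3 = ‖A_3−P‖ = 8.0777;  C_3 = 8.0777 → taut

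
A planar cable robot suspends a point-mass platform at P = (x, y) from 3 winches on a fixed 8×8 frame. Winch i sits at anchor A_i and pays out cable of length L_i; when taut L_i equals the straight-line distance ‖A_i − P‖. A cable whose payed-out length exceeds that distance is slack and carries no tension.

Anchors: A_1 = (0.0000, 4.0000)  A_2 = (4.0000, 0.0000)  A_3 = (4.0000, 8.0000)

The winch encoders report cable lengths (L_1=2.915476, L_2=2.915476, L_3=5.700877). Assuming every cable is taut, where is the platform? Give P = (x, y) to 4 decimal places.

(2.5000, 2.5000)

expand ‖A_i−P‖²=L_i² and subtract eq 1 (k_i ≔ ‖A_i‖²−L_i²)
k_1 = 0.0000+16.0000−8.5000 = 7.5000
eq1−eq2 → [-8.0000  8.0000]·P = 0.0000
eq1−eq3 → [-8.0000  -8.0000]·P = -40.0000
2×2 solve → P = (2.5000, 2.5000)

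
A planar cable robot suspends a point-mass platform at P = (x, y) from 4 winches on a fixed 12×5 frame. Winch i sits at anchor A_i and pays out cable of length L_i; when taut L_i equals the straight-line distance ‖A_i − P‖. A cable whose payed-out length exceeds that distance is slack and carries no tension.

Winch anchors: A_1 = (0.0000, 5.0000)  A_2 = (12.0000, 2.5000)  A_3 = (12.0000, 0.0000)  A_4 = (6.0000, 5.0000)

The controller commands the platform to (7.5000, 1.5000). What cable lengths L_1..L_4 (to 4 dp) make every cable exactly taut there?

cable 1: Δx=-7.5000, Δy=3.5000; L_1 = √(Δx²+Δy²) = 8.2765
cable 2: Δx=4.5000, Δy=1.0000; L_2 = √(Δx²+Δy²) = 4.6098
cable 3: Δx=4.5000, Δy=-1.5000; L_3 = √(Δx²+Δy²) = 4.7434
cable 4: Δx=-1.5000, Δy=3.5000; L_4 = √(Δx²+Δy²) = 3.8079

(8.2765, 4.6098, 4.7434, 3.8079)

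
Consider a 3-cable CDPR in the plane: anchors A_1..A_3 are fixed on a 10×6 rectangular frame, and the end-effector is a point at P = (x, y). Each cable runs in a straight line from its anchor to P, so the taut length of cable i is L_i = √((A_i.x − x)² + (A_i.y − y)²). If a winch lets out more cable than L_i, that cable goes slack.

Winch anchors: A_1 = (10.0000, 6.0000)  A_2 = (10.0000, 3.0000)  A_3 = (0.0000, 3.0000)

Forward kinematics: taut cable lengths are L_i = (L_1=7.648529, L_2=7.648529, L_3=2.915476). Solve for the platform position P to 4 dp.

circle eqns → linear via eq_j − eq_1; set c_j = A_j·A_j − L_j²
c_1 = 100.0000+36.0000−58.5000 = 77.5000
0.0000·x + 6.0000·y = c_1−c_2 = 27.0000
20.0000·x + 6.0000·y = c_1−c_3 = 77.0000
solve first two rows → x=2.5000, y=4.5000

(2.5000, 4.5000)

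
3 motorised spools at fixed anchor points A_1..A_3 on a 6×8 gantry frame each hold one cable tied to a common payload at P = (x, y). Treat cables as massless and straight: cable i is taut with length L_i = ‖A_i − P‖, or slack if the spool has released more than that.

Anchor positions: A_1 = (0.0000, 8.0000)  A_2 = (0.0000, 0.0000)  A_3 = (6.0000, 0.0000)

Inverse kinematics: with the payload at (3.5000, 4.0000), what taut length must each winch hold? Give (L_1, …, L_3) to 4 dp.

cable 1: Δx=-3.5000, Δy=4.0000; L_1 = √(Δx²+Δy²) = 5.3151
cable 2: Δx=-3.5000, Δy=-4.0000; L_2 = √(Δx²+Δy²) = 5.3151
cable 3: Δx=2.5000, Δy=-4.0000; L_3 = √(Δx²+Δy²) = 4.7170

(5.3151, 5.3151, 4.7170)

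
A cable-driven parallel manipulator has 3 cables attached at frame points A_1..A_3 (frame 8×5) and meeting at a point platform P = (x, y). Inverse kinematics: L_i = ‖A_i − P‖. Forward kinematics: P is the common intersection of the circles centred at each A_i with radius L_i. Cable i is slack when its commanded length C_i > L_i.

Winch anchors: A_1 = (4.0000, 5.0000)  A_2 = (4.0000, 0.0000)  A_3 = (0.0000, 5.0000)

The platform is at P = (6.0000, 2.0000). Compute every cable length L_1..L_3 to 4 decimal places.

(3.6056, 2.8284, 6.7082)

L_1 = √((4.0000−6.0000)² + (5.0000−2.0000)²) = 3.6056
L_2 = √((4.0000−6.0000)² + (0.0000−2.0000)²) = 2.8284
L_3 = √((0.0000−6.0000)² + (5.0000−2.0000)²) = 6.7082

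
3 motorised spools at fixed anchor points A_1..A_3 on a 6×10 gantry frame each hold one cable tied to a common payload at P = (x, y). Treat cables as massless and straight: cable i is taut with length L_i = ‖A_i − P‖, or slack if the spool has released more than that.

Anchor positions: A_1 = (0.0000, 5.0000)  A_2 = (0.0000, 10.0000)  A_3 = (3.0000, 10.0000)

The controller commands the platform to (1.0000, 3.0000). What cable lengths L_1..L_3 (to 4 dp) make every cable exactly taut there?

(2.2361, 7.0711, 7.2801)

L_1: Δ = A_1−P = (-1.0000, 2.0000) → ‖Δ‖ = √5.0000 = 2.2361
L_2: Δ = A_2−P = (-1.0000, 7.0000) → ‖Δ‖ = √50.0000 = 7.0711
L_3: Δ = A_3−P = (2.0000, 7.0000) → ‖Δ‖ = √53.0000 = 7.2801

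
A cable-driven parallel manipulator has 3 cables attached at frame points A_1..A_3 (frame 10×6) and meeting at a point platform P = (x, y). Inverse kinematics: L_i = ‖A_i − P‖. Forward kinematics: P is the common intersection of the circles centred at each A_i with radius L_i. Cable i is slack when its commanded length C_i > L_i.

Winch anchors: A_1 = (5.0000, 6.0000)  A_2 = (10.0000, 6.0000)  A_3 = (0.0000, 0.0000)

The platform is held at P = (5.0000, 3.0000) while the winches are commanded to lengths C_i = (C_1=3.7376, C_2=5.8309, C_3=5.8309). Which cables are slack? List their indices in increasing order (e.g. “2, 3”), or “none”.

cable 1: √((0.0000)²+(3.0000)²)=3.0000, C_1=3.7376: slack
cable 2: √((5.0000)²+(3.0000)²)=5.8310, C_2=5.8309: taut
cable 3: √((-5.0000)²+(-3.0000)²)=5.8310, C_3=5.8309: taut

1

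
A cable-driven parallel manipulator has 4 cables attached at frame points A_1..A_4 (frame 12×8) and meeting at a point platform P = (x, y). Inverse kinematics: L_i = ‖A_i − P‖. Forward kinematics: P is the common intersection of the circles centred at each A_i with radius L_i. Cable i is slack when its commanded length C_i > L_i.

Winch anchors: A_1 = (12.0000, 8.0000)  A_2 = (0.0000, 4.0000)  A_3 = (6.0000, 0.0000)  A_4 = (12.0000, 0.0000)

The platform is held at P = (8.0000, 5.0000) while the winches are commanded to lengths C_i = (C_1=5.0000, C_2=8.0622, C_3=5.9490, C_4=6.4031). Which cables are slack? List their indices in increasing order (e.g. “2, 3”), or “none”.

3

cable 1: √((4.0000)²+(3.0000)²)=5.0000, C_1=5.0000: taut
cable 2: √((-8.0000)²+(-1.0000)²)=8.0623, C_2=8.0622: taut
cable 3: √((-2.0000)²+(-5.0000)²)=5.3852, C_3=5.9490: slack
cable 4: √((4.0000)²+(-5.0000)²)=6.4031, C_4=6.4031: taut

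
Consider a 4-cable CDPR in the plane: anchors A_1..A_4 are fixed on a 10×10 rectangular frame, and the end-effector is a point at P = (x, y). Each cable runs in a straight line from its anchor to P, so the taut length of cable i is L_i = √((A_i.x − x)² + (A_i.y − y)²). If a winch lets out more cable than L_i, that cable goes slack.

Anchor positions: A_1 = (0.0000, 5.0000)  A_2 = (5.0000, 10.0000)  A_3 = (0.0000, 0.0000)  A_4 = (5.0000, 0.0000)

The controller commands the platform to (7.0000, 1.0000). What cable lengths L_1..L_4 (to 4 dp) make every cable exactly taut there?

(8.0623, 9.2195, 7.0711, 2.2361)

L_1 = √((0.0000−7.0000)² + (5.0000−1.0000)²) = 8.0623
L_2 = √((5.0000−7.0000)² + (10.0000−1.0000)²) = 9.2195
L_3 = √((0.0000−7.0000)² + (0.0000−1.0000)²) = 7.0711
L_4 = √((5.0000−7.0000)² + (0.0000−1.0000)²) = 2.2361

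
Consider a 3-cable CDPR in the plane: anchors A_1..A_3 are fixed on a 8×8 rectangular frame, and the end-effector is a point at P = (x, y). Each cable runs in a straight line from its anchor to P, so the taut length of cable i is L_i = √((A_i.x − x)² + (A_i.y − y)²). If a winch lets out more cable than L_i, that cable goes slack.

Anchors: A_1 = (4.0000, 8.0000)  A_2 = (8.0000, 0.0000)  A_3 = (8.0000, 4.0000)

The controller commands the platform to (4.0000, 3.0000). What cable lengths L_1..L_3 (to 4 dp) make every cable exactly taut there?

(5.0000, 5.0000, 4.1231)

L_1 = √((4.0000−4.0000)² + (8.0000−3.0000)²) = 5.0000
L_2 = √((8.0000−4.0000)² + (0.0000−3.0000)²) = 5.0000
L_3 = √((8.0000−4.0000)² + (4.0000−3.0000)²) = 4.1231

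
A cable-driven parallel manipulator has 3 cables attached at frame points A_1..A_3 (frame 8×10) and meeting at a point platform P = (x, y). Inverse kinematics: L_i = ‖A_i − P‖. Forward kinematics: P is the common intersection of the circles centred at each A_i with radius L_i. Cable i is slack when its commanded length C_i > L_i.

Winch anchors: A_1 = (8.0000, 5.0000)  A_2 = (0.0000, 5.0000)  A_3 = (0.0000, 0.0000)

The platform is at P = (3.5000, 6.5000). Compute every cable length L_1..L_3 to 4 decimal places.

cable 1: Δx=4.5000, Δy=-1.5000; L_1 = √(Δx²+Δy²) = 4.7434
cable 2: Δx=-3.5000, Δy=-1.5000; L_2 = √(Δx²+Δy²) = 3.8079
cable 3: Δx=-3.5000, Δy=-6.5000; L_3 = √(Δx²+Δy²) = 7.3824

(4.7434, 3.8079, 7.3824)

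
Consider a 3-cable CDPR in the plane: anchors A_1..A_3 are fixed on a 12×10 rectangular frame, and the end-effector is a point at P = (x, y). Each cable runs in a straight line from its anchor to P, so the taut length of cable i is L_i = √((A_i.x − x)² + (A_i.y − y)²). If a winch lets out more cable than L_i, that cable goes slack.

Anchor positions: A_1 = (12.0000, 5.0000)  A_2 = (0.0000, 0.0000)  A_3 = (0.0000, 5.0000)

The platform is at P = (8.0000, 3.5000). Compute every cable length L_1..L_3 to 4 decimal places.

(4.2720, 8.7321, 8.1394)

L_1 = √((12.0000−8.0000)² + (5.0000−3.5000)²) = 4.2720
L_2 = √((0.0000−8.0000)² + (0.0000−3.5000)²) = 8.7321
L_3 = √((0.0000−8.0000)² + (5.0000−3.5000)²) = 8.1394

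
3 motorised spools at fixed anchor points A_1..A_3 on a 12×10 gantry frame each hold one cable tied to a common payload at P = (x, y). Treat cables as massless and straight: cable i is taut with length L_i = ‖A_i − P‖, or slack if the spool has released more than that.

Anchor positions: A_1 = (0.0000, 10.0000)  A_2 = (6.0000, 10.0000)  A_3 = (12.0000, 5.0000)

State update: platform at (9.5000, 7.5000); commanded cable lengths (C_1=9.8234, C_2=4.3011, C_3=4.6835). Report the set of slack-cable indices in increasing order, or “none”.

cable 1: L_1 = ‖A_1−P‖ = 9.8234;  C_1 = 9.8234 → taut
cable 2: L_2 = ‖A_2−P‖ = 4.3012;  C_2 = 4.3011 → taut
cable 3: L_3 = ‖A_3−P‖ = 3.5355;  C_3 = 4.6835 → slack

3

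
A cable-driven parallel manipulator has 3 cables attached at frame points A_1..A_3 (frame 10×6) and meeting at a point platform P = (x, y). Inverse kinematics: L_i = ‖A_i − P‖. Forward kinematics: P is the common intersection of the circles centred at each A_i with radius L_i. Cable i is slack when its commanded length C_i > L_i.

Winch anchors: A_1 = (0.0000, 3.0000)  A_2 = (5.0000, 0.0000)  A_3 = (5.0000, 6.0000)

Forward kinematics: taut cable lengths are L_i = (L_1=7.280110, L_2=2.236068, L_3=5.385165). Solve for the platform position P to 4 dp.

circle eqns → linear via eq_j − eq_1; set c_j = A_j·A_j − L_j²
c_1 = 0.0000+9.0000−53.0000 = -44.0000
-10.0000·x + 6.0000·y = c_1−c_2 = -64.0000
-10.0000·x − 6.0000·y = c_1−c_3 = -76.0000
solve first two rows → x=7.0000, y=1.0000

(7.0000, 1.0000)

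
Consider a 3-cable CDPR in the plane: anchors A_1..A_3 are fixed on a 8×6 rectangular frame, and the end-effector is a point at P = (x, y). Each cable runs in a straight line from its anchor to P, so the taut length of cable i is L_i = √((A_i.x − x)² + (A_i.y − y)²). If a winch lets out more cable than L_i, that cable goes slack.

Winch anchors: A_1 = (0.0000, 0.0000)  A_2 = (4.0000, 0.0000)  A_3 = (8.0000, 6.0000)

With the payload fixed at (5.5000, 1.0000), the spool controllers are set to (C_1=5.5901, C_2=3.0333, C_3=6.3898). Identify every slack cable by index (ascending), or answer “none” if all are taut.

2, 3

i=1: geometric 5.5902 vs commanded 5.5901 ⇒ taut
i=2: geometric 1.8028 vs commanded 3.0333 ⇒ slack
i=3: geometric 5.5902 vs commanded 6.3898 ⇒ slack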